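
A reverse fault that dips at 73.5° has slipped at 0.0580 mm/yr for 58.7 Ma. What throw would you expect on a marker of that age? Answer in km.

3.26 km

dip-slip = rate × time = 0.0580 mm/yr × 58.7 Ma = 3405 m
throw = dip-slip × sin(dip) = 3405 × sin(73.5°) = 3260 m = 3.26 km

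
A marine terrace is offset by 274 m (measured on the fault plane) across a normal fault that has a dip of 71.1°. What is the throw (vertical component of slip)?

throw = dip-slip × sin(dip) = 274 m × sin(71.1°) = 259 m

259 m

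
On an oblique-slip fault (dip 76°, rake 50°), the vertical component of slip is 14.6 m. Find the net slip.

19.6 m

dip-slip = throw / sin(dip) = 14.6 / sin(76°) = 15.05 m
net slip = dip-slip / sin(rake) = 15.05 / sin(50°) = 19.6 m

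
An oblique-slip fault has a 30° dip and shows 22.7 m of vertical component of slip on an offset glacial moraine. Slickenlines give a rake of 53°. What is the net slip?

56.8 m

dip-slip = throw / sin(dip) = 22.7 / sin(30°) = 45.40 m
net slip = dip-slip / sin(rake) = 45.40 / sin(53°) = 56.8 m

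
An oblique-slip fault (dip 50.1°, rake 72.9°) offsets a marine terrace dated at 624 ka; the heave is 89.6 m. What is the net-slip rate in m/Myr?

234 m/Myr

dip-slip = heave / cos(dip) = 89.6 / cos(50.1°) = 139.7 m
net slip = dip-slip / sin(rake) = 139.7 / sin(72.9°) = 146.1 m
rate = 146.1 m / 624 ka = 0.000234 m/yr = 234 m/Myr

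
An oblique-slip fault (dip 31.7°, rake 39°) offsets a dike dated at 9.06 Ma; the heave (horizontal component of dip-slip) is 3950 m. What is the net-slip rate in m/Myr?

dip-slip = heave / cos(dip) = 3950 / cos(31.7°) = 4643 m
net slip = dip-slip / sin(rake) = 4643 / sin(39°) = 7377 m
rate = 7377 m / 9.06 Ma = 0.000814 m/yr = 814 m/Myr

814 m/Myr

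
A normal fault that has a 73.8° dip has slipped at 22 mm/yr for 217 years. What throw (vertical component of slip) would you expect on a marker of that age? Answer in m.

4.58 m

dip-slip = rate × time = 22 mm/yr × 217 years = 4.774 m
throw = dip-slip × sin(dip) = 4.774 × sin(73.8°) = 4.58 m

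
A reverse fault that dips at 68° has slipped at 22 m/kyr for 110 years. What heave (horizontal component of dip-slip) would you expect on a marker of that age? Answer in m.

0.907 m

dip-slip = rate × time = 22 m/kyr × 110 years = 2.420 m
heave = dip-slip × cos(dip) = 2.420 × cos(68°) = 0.907 m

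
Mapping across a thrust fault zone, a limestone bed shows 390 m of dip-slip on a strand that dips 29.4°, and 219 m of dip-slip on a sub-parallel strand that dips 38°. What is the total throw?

throw_A = 390 × sin(29.4°) = 191.5 m
throw_B = 219 × sin(38°) = 134.8 m
total = 191.5 + 134.8 = 326 m

326 m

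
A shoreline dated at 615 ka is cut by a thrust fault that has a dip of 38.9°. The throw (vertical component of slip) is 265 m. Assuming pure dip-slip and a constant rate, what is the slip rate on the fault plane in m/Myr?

686 m/Myr

dip-slip = throw / sin(dip) = 265 m / sin(38.9°) = 422 m
rate = 422 m / 615 ka = 0.000686 m/yr = 686 m/Myr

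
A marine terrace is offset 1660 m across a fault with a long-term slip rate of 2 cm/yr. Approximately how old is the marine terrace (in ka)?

age = offset / rate = 1660 m / (2 cm/yr) = 83000 yr = 83 ka

83 ka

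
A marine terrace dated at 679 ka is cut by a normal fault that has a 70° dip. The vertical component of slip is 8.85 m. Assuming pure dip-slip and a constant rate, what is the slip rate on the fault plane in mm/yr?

dip-slip = throw / sin(dip) = 8.85 m / sin(70°) = 9.418 m
rate = 9.418 m / 679 ka = 0.0000139 m/yr = 0.0139 mm/yr

0.0139 mm/yr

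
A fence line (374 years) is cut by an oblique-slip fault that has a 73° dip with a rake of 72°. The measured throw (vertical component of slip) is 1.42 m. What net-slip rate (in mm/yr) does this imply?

4.17 mm/yr

dip-slip = throw / sin(dip) = 1.42 / sin(73°) = 1.485 m
net slip = dip-slip / sin(rake) = 1.485 / sin(72°) = 1.561 m
rate = 1.561 m / 374 years = 0.00417 m/yr = 4.17 mm/yr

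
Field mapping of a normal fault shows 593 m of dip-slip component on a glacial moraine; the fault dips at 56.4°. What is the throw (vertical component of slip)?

494 m

throw = dip-slip × sin(dip) = 593 m × sin(56.4°) = 494 m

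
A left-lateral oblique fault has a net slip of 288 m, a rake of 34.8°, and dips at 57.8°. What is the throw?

139 m

dip-slip = net slip × sin(rake) = 288 m × sin(34.8°) = 164.4 m
throw = dip-slip × sin(dip) = 164.4 × sin(57.8°) = 139 m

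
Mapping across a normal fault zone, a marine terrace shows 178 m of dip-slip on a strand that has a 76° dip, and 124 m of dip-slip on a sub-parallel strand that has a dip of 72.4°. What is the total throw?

throw_A = 178 × sin(76°) = 172.7 m
throw_B = 124 × sin(72.4°) = 118.2 m
total = 172.7 + 118.2 = 291 m

291 m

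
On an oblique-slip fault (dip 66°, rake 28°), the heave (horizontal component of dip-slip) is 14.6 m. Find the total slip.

76.5 m

dip-slip = heave / cos(dip) = 14.6 / cos(66°) = 35.90 m
net slip = dip-slip / sin(rake) = 35.90 / sin(28°) = 76.5 m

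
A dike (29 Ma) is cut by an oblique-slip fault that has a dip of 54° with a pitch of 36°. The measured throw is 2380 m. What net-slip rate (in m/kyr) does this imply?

0.173 m/kyr

dip-slip = throw / sin(dip) = 2380 / sin(54°) = 2942 m
net slip = dip-slip / sin(rake) = 2942 / sin(36°) = 5005 m
rate = 5005 m / 29 Ma = 0.000173 m/yr = 0.173 m/kyr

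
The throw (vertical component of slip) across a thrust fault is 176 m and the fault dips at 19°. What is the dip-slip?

541 m

dip-slip = throw / sin(dip) = 176 / sin(19°) = 541 m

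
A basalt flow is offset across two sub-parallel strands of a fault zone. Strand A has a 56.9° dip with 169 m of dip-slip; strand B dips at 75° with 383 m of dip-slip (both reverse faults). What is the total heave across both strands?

heave_A = 169 × cos(56.9°) = 92.29 m
heave_B = 383 × cos(75°) = 99.13 m
total = 92.29 + 99.13 = 191 m

191 m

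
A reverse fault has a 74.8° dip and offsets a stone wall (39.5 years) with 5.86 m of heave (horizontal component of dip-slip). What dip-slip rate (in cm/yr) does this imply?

56.6 cm/yr

dip-slip = heave / cos(dip) = 5.86 m / cos(74.8°) = 22.35 m
rate = 22.35 m / 39.5 years = 0.566 m/yr = 56.6 cm/yr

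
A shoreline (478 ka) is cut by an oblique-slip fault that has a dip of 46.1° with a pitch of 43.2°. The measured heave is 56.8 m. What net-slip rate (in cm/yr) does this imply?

0.0250 cm/yr

dip-slip = heave / cos(dip) = 56.8 / cos(46.1°) = 81.91 m
net slip = dip-slip / sin(rake) = 81.91 / sin(43.2°) = 119.7 m
rate = 119.7 m / 478 ka = 0.000250 m/yr = 0.0250 cm/yr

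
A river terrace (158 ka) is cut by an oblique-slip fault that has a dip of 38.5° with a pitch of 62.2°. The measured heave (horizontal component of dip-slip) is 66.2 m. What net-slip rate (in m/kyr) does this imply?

0.605 m/kyr

dip-slip = heave / cos(dip) = 66.2 / cos(38.5°) = 84.59 m
net slip = dip-slip / sin(rake) = 84.59 / sin(62.2°) = 95.63 m
rate = 95.63 m / 158 ka = 0.000605 m/yr = 0.605 m/kyr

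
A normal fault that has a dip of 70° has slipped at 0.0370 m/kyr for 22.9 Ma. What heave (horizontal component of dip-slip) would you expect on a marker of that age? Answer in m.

dip-slip = rate × time = 0.0370 m/kyr × 22.9 Ma = 847.3 m
heave = dip-slip × cos(dip) = 847.3 × cos(70°) = 290 m

290 m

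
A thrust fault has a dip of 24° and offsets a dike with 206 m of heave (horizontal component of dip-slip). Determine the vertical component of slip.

throw = heave × tan(dip) = 206 × tan(24°) = 91.7 m

91.7 m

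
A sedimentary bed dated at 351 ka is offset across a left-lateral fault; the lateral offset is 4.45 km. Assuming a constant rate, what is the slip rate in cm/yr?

rate = 4.45 km / 351 ka = 0.0127 m/yr = 1.27 cm/yr

1.27 cm/yr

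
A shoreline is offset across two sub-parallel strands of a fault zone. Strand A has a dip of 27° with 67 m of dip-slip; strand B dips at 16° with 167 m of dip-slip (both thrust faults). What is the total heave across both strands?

heave_A = 67 × cos(27°) = 59.70 m
heave_B = 167 × cos(16°) = 160.5 m
total = 59.70 + 160.5 = 220 m

220 m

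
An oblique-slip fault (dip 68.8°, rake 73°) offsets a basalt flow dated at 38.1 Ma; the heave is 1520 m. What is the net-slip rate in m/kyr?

dip-slip = heave / cos(dip) = 1520 / cos(68.8°) = 4203 m
net slip = dip-slip / sin(rake) = 4203 / sin(73°) = 4395 m
rate = 4395 m / 38.1 Ma = 0.000115 m/yr = 0.115 m/kyr

0.115 m/kyr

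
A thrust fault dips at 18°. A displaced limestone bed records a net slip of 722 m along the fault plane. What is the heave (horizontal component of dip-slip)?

687 m

heave = dip-slip × cos(dip) = 722 m × cos(18°) = 687 m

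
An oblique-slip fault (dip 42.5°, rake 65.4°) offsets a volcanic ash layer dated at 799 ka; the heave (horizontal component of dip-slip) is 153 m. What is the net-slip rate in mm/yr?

dip-slip = heave / cos(dip) = 153 / cos(42.5°) = 207.5 m
net slip = dip-slip / sin(rake) = 207.5 / sin(65.4°) = 228.2 m
rate = 228.2 m / 799 ka = 0.000286 m/yr = 0.286 mm/yr

0.286 mm/yr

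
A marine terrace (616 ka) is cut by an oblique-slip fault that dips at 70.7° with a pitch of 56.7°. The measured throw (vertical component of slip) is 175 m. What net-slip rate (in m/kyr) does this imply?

0.360 m/kyr

dip-slip = throw / sin(dip) = 175 / sin(70.7°) = 185.4 m
net slip = dip-slip / sin(rake) = 185.4 / sin(56.7°) = 221.8 m
rate = 221.8 m / 616 ka = 0.000360 m/yr = 0.360 m/kyr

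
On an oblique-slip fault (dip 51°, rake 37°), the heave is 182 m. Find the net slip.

dip-slip = heave / cos(dip) = 182 / cos(51°) = 289.2 m
net slip = dip-slip / sin(rake) = 289.2 / sin(37°) = 481 m

481 m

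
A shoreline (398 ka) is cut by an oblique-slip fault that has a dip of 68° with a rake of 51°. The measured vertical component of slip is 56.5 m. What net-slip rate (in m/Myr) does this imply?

dip-slip = throw / sin(dip) = 56.5 / sin(68°) = 60.94 m
net slip = dip-slip / sin(rake) = 60.94 / sin(51°) = 78.41 m
rate = 78.41 m / 398 ka = 0.000197 m/yr = 197 m/Myr

197 m/Myr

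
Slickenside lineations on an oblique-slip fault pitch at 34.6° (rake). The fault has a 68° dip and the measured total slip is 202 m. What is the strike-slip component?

strike-slip = net slip × cos(rake) = 202 m × cos(34.6°) = 166 m

166 m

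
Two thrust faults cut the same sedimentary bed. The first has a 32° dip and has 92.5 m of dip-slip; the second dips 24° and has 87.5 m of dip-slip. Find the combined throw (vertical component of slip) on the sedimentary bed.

throw_A = 92.5 × sin(32°) = 49.02 m
throw_B = 87.5 × sin(24°) = 35.59 m
total = 49.02 + 35.59 = 84.6 m

84.6 m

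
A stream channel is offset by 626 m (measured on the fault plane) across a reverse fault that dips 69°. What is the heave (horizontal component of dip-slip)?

heave = dip-slip × cos(dip) = 626 m × cos(69°) = 224 m

224 m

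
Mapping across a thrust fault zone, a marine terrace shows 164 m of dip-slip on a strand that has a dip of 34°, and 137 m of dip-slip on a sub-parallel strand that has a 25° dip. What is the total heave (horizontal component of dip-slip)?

heave_A = 164 × cos(34°) = 136 m
heave_B = 137 × cos(25°) = 124.2 m
total = 136 + 124.2 = 260 m

260 m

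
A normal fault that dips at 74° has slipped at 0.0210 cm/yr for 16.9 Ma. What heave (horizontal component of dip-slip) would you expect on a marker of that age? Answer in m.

978 m

dip-slip = rate × time = 0.0210 cm/yr × 16.9 Ma = 3549 m
heave = dip-slip × cos(dip) = 3549 × cos(74°) = 978 m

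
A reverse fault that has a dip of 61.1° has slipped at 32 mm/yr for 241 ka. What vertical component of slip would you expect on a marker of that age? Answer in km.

6.75 km

dip-slip = rate × time = 32 mm/yr × 241 ka = 7712 m
throw = dip-slip × sin(dip) = 7712 × sin(61.1°) = 6750 m = 6.75 km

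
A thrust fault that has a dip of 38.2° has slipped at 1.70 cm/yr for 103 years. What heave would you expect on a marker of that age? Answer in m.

dip-slip = rate × time = 1.70 cm/yr × 103 years = 1.751 m
heave = dip-slip × cos(dip) = 1.751 × cos(38.2°) = 1.38 m

1.38 m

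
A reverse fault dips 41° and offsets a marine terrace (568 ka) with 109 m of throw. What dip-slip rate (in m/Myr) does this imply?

dip-slip = throw / sin(dip) = 109 m / sin(41°) = 166.1 m
rate = 166.1 m / 568 ka = 0.000293 m/yr = 293 m/Myr

293 m/Myr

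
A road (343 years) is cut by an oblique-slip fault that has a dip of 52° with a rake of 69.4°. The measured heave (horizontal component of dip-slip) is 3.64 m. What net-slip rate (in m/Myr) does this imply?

18400 m/Myr

dip-slip = heave / cos(dip) = 3.64 / cos(52°) = 5.912 m
net slip = dip-slip / sin(rake) = 5.912 / sin(69.4°) = 6.316 m
rate = 6.316 m / 343 years = 0.0184 m/yr = 18400 m/Myr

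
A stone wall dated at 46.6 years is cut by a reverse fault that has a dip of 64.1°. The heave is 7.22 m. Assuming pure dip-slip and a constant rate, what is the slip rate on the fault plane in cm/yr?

35.5 cm/yr

dip-slip = heave / cos(dip) = 7.22 m / cos(64.1°) = 16.53 m
rate = 16.53 m / 46.6 years = 0.355 m/yr = 35.5 cm/yr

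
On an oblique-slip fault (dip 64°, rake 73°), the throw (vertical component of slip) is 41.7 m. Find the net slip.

48.5 m

dip-slip = throw / sin(dip) = 41.7 / sin(64°) = 46.40 m
net slip = dip-slip / sin(rake) = 46.40 / sin(73°) = 48.5 m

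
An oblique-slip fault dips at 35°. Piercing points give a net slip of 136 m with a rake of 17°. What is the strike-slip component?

130 m

strike-slip = net slip × cos(rake) = 136 m × cos(17°) = 130 m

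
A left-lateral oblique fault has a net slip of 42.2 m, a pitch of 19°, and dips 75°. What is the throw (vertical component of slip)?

13.3 m

dip-slip = net slip × sin(rake) = 42.2 m × sin(19°) = 13.74 m
throw = dip-slip × sin(dip) = 13.74 × sin(75°) = 13.3 m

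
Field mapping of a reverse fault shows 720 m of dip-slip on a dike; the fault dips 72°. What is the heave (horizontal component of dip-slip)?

heave = dip-slip × cos(dip) = 720 m × cos(72°) = 222 m

222 m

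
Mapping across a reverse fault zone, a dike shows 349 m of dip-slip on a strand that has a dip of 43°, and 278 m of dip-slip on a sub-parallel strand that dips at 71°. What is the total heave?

heave_A = 349 × cos(43°) = 255.2 m
heave_B = 278 × cos(71°) = 90.51 m
total = 255.2 + 90.51 = 346 m

346 m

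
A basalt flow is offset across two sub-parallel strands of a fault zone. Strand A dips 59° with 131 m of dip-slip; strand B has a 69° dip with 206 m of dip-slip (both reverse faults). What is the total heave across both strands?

141 m

heave_A = 131 × cos(59°) = 67.47 m
heave_B = 206 × cos(69°) = 73.82 m
total = 67.47 + 73.82 = 141 m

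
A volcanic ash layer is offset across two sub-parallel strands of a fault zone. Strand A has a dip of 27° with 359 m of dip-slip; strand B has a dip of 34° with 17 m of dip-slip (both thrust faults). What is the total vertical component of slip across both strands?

throw_A = 359 × sin(27°) = 163 m
throw_B = 17 × sin(34°) = 9.506 m
total = 163 + 9.506 = 172 m

172 m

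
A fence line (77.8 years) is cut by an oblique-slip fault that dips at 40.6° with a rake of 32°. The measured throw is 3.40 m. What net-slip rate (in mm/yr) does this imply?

127 mm/yr

dip-slip = throw / sin(dip) = 3.40 / sin(40.6°) = 5.225 m
net slip = dip-slip / sin(rake) = 5.225 / sin(32°) = 9.859 m
rate = 9.859 m / 77.8 years = 0.127 m/yr = 127 mm/yr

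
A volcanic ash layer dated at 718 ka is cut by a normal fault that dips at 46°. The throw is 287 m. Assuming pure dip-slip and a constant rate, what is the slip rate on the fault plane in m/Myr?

dip-slip = throw / sin(dip) = 287 m / sin(46°) = 399 m
rate = 399 m / 718 ka = 0.000556 m/yr = 556 m/Myr

556 m/Myr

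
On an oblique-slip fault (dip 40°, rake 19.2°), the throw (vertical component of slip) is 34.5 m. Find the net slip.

dip-slip = throw / sin(dip) = 34.5 / sin(40°) = 53.67 m
net slip = dip-slip / sin(rake) = 53.67 / sin(19.2°) = 163 m

163 m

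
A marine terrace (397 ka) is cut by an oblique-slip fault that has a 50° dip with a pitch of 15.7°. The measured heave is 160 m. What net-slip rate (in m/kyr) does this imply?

dip-slip = heave / cos(dip) = 160 / cos(50°) = 248.9 m
net slip = dip-slip / sin(rake) = 248.9 / sin(15.7°) = 919.9 m
rate = 919.9 m / 397 ka = 0.00232 m/yr = 2.32 m/kyr

2.32 m/kyr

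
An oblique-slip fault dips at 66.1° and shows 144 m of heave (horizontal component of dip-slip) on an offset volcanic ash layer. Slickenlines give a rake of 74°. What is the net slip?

dip-slip = heave / cos(dip) = 144 / cos(66.1°) = 355.4 m
net slip = dip-slip / sin(rake) = 355.4 / sin(74°) = 370 m

370 m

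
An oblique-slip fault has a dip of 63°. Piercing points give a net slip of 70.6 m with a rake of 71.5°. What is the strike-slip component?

strike-slip = net slip × cos(rake) = 70.6 m × cos(71.5°) = 22.4 m

22.4 m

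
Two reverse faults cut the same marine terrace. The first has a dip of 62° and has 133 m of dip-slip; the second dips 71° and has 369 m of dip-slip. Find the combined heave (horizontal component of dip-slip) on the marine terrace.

183 m

heave_A = 133 × cos(62°) = 62.44 m
heave_B = 369 × cos(71°) = 120.1 m
total = 62.44 + 120.1 = 183 m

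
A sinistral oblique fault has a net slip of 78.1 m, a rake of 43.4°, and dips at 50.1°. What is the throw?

41.2 m

dip-slip = net slip × sin(rake) = 78.1 m × sin(43.4°) = 53.66 m
throw = dip-slip × sin(dip) = 53.66 × sin(50.1°) = 41.2 m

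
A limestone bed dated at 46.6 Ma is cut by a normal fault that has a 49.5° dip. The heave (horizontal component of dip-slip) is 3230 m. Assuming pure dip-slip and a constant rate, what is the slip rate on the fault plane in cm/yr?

0.0107 cm/yr

dip-slip = heave / cos(dip) = 3230 m / cos(49.5°) = 4973 m
rate = 4973 m / 46.6 Ma = 0.000107 m/yr = 0.0107 cm/yr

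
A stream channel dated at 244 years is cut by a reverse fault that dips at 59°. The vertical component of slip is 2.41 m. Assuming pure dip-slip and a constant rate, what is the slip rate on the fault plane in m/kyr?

11.5 m/kyr

dip-slip = throw / sin(dip) = 2.41 m / sin(59°) = 2.812 m
rate = 2.812 m / 244 years = 0.0115 m/yr = 11.5 m/kyr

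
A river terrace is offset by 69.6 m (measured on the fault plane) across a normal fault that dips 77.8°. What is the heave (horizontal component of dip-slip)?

14.7 m

heave = dip-slip × cos(dip) = 69.6 m × cos(77.8°) = 14.7 m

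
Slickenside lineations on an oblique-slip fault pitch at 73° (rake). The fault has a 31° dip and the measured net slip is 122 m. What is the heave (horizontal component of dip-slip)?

dip-slip = net slip × sin(rake) = 122 m × sin(73°) = 116.7 m
heave = dip-slip × cos(dip) = 116.7 × cos(31°) = 100 m

100 m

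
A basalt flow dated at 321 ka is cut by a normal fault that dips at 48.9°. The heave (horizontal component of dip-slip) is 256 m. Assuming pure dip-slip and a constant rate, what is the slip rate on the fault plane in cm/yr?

0.121 cm/yr

dip-slip = heave / cos(dip) = 256 m / cos(48.9°) = 389.4 m
rate = 389.4 m / 321 ka = 0.00121 m/yr = 0.121 cm/yr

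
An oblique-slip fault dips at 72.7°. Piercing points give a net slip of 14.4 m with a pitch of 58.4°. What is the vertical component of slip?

11.7 m

dip-slip = net slip × sin(rake) = 14.4 m × sin(58.4°) = 12.26 m
throw = dip-slip × sin(dip) = 12.26 × sin(72.7°) = 11.7 m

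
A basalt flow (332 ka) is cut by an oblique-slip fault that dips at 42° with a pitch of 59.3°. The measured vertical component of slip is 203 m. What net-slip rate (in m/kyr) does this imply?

1.06 m/kyr

dip-slip = throw / sin(dip) = 203 / sin(42°) = 303.4 m
net slip = dip-slip / sin(rake) = 303.4 / sin(59.3°) = 352.8 m
rate = 352.8 m / 332 ka = 0.00106 m/yr = 1.06 m/kyr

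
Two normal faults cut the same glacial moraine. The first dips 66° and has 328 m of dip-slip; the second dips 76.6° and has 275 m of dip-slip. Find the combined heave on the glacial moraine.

197 m

heave_A = 328 × cos(66°) = 133.4 m
heave_B = 275 × cos(76.6°) = 63.73 m
total = 133.4 + 63.73 = 197 m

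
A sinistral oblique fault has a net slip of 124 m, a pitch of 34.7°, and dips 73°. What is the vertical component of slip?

dip-slip = net slip × sin(rake) = 124 m × sin(34.7°) = 70.59 m
throw = dip-slip × sin(dip) = 70.59 × sin(73°) = 67.5 m

67.5 m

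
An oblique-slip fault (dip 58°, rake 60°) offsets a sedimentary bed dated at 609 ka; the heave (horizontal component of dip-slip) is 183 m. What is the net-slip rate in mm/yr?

dip-slip = heave / cos(dip) = 183 / cos(58°) = 345.3 m
net slip = dip-slip / sin(rake) = 345.3 / sin(60°) = 398.8 m
rate = 398.8 m / 609 ka = 0.000655 m/yr = 0.655 mm/yr

0.655 mm/yr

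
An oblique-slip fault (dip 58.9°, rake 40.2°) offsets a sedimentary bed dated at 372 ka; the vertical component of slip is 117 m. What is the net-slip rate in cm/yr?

0.0569 cm/yr

dip-slip = throw / sin(dip) = 117 / sin(58.9°) = 136.6 m
net slip = dip-slip / sin(rake) = 136.6 / sin(40.2°) = 211.7 m
rate = 211.7 m / 372 ka = 0.000569 m/yr = 0.0569 cm/yr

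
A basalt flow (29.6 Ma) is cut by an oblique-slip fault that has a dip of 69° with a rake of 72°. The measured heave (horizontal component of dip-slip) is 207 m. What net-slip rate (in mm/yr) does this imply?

0.0205 mm/yr

dip-slip = heave / cos(dip) = 207 / cos(69°) = 577.6 m
net slip = dip-slip / sin(rake) = 577.6 / sin(72°) = 607.3 m
rate = 607.3 m / 29.6 Ma = 0.0000205 m/yr = 0.0205 mm/yr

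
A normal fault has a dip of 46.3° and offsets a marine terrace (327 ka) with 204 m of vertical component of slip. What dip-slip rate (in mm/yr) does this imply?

dip-slip = throw / sin(dip) = 204 m / sin(46.3°) = 282.2 m
rate = 282.2 m / 327 ka = 0.000863 m/yr = 0.863 mm/yr

0.863 mm/yr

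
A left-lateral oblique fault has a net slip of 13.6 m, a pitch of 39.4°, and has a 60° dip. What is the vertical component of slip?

7.48 m

dip-slip = net slip × sin(rake) = 13.6 m × sin(39.4°) = 8.632 m
throw = dip-slip × sin(dip) = 8.632 × sin(60°) = 7.48 m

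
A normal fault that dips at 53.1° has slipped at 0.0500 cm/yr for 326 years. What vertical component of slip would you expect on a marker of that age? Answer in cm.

dip-slip = rate × time = 0.0500 cm/yr × 326 years = 0.1630 m
throw = dip-slip × sin(dip) = 0.1630 × sin(53.1°) = 0.130 m = 13 cm

13 cm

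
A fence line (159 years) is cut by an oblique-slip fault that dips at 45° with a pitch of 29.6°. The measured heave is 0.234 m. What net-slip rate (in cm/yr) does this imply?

dip-slip = heave / cos(dip) = 0.234 / cos(45°) = 0.3309 m
net slip = dip-slip / sin(rake) = 0.3309 / sin(29.6°) = 0.6700 m
rate = 0.6700 m / 159 years = 0.00421 m/yr = 0.421 cm/yr

0.421 cm/yr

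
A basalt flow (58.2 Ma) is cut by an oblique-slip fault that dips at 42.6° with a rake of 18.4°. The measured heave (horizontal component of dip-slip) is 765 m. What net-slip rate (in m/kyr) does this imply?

dip-slip = heave / cos(dip) = 765 / cos(42.6°) = 1039 m
net slip = dip-slip / sin(rake) = 1039 / sin(18.4°) = 3292 m
rate = 3292 m / 58.2 Ma = 0.0000566 m/yr = 0.0566 m/kyr

0.0566 m/kyr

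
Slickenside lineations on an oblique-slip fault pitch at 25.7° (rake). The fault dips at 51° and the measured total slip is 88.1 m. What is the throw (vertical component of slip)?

dip-slip = net slip × sin(rake) = 88.1 m × sin(25.7°) = 38.21 m
throw = dip-slip × sin(dip) = 38.21 × sin(51°) = 29.7 m

29.7 m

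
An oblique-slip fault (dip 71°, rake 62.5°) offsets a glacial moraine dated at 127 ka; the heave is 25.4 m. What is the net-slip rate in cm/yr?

dip-slip = heave / cos(dip) = 25.4 / cos(71°) = 78.02 m
net slip = dip-slip / sin(rake) = 78.02 / sin(62.5°) = 87.96 m
rate = 87.96 m / 127 ka = 0.000693 m/yr = 0.0693 cm/yr

0.0693 cm/yr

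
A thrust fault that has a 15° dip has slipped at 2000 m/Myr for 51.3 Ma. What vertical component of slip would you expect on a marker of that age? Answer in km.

dip-slip = rate × time = 2000 m/Myr × 51.3 Ma = 102600 m
throw = dip-slip × sin(dip) = 102600 × sin(15°) = 26600 m = 26.6 km

26.6 km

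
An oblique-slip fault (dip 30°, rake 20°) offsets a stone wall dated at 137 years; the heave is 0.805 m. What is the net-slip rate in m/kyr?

19.8 m/kyr

dip-slip = heave / cos(dip) = 0.805 / cos(30°) = 0.9295 m
net slip = dip-slip / sin(rake) = 0.9295 / sin(20°) = 2.718 m
rate = 2.718 m / 137 years = 0.0198 m/yr = 19.8 m/kyr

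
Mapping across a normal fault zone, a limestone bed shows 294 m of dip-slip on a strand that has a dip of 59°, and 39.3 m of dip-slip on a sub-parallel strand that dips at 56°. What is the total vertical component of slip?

285 m

throw_A = 294 × sin(59°) = 252 m
throw_B = 39.3 × sin(56°) = 32.58 m
total = 252 + 32.58 = 285 m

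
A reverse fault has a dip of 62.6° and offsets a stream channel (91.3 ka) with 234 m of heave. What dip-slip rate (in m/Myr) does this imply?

5570 m/Myr

dip-slip = heave / cos(dip) = 234 m / cos(62.6°) = 508.5 m
rate = 508.5 m / 91.3 ka = 0.00557 m/yr = 5570 m/Myr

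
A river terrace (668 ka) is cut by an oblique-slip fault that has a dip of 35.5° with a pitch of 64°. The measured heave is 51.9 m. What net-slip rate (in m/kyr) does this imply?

dip-slip = heave / cos(dip) = 51.9 / cos(35.5°) = 63.75 m
net slip = dip-slip / sin(rake) = 63.75 / sin(64°) = 70.93 m
rate = 70.93 m / 668 ka = 0.000106 m/yr = 0.106 m/kyr

0.106 m/kyr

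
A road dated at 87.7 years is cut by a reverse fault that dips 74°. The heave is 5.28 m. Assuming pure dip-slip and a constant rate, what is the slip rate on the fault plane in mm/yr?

218 mm/yr

dip-slip = heave / cos(dip) = 5.28 m / cos(74°) = 19.16 m
rate = 19.16 m / 87.7 years = 0.218 m/yr = 218 mm/yr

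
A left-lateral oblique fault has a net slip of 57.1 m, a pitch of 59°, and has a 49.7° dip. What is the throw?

37.3 m

dip-slip = net slip × sin(rake) = 57.1 m × sin(59°) = 48.94 m
throw = dip-slip × sin(dip) = 48.94 × sin(49.7°) = 37.3 m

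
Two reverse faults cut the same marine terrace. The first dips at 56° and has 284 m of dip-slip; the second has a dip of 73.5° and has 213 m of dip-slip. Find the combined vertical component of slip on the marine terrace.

throw_A = 284 × sin(56°) = 235.4 m
throw_B = 213 × sin(73.5°) = 204.2 m
total = 235.4 + 204.2 = 440 m

440 m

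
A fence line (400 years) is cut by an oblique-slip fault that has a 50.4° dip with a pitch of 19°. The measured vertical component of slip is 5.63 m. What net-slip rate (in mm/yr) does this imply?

56.1 mm/yr

dip-slip = throw / sin(dip) = 5.63 / sin(50.4°) = 7.307 m
net slip = dip-slip / sin(rake) = 7.307 / sin(19°) = 22.44 m
rate = 22.44 m / 400 years = 0.0561 m/yr = 56.1 mm/yr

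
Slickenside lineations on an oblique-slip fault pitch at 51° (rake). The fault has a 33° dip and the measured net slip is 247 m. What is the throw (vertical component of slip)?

105 m

dip-slip = net slip × sin(rake) = 247 m × sin(51°) = 192 m
throw = dip-slip × sin(dip) = 192 × sin(33°) = 105 m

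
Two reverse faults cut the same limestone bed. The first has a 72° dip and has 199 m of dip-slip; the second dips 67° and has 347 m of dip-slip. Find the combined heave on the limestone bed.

heave_A = 199 × cos(72°) = 61.49 m
heave_B = 347 × cos(67°) = 135.6 m
total = 61.49 + 135.6 = 197 m

197 m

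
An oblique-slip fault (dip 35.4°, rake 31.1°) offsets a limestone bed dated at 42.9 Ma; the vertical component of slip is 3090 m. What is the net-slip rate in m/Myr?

dip-slip = throw / sin(dip) = 3090 / sin(35.4°) = 5334 m
net slip = dip-slip / sin(rake) = 5334 / sin(31.1°) = 10330 m
rate = 10330 m / 42.9 Ma = 0.000241 m/yr = 241 m/Myr

241 m/Myr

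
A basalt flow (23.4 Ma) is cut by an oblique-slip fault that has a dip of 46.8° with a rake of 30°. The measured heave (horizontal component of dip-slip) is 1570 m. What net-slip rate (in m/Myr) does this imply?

dip-slip = heave / cos(dip) = 1570 / cos(46.8°) = 2293 m
net slip = dip-slip / sin(rake) = 2293 / sin(30°) = 4587 m
rate = 4587 m / 23.4 Ma = 0.000196 m/yr = 196 m/Myr

196 m/Myr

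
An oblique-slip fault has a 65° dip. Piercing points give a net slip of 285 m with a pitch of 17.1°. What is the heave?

dip-slip = net slip × sin(rake) = 285 m × sin(17.1°) = 83.80 m
heave = dip-slip × cos(dip) = 83.80 × cos(65°) = 35.4 m

35.4 m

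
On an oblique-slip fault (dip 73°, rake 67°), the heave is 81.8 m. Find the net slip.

304 m

dip-slip = heave / cos(dip) = 81.8 / cos(73°) = 279.8 m
net slip = dip-slip / sin(rake) = 279.8 / sin(67°) = 304 m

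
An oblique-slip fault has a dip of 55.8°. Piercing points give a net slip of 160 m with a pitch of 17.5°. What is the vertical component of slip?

39.8 m

dip-slip = net slip × sin(rake) = 160 m × sin(17.5°) = 48.11 m
throw = dip-slip × sin(dip) = 48.11 × sin(55.8°) = 39.8 m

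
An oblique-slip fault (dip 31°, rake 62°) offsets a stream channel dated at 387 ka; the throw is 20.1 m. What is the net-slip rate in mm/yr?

0.114 mm/yr

dip-slip = throw / sin(dip) = 20.1 / sin(31°) = 39.03 m
net slip = dip-slip / sin(rake) = 39.03 / sin(62°) = 44.20 m
rate = 44.20 m / 387 ka = 0.000114 m/yr = 0.114 mm/yr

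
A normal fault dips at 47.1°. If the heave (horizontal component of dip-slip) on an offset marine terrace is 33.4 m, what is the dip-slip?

49.1 m

dip-slip = heave / cos(dip) = 33.4 / cos(47.1°) = 49.1 m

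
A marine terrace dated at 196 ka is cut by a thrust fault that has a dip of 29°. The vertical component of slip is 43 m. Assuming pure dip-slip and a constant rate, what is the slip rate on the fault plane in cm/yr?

0.0453 cm/yr

dip-slip = throw / sin(dip) = 43 m / sin(29°) = 88.69 m
rate = 88.69 m / 196 ka = 0.000453 m/yr = 0.0453 cm/yr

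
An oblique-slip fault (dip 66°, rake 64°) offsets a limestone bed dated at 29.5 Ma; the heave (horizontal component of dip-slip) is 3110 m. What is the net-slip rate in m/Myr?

dip-slip = heave / cos(dip) = 3110 / cos(66°) = 7646 m
net slip = dip-slip / sin(rake) = 7646 / sin(64°) = 8507 m
rate = 8507 m / 29.5 Ma = 0.000288 m/yr = 288 m/Myr

288 m/Myr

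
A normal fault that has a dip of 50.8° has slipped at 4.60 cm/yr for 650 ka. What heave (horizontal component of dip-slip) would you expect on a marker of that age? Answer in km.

dip-slip = rate × time = 4.60 cm/yr × 650 ka = 29900 m
heave = dip-slip × cos(dip) = 29900 × cos(50.8°) = 18900 m = 18.9 km

18.9 km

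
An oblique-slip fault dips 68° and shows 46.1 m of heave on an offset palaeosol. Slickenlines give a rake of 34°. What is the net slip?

dip-slip = heave / cos(dip) = 46.1 / cos(68°) = 123.1 m
net slip = dip-slip / sin(rake) = 123.1 / sin(34°) = 220 m

220 m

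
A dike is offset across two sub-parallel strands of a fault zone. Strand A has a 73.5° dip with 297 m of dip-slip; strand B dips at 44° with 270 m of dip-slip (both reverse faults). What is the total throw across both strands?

throw_A = 297 × sin(73.5°) = 284.8 m
throw_B = 270 × sin(44°) = 187.6 m
total = 284.8 + 187.6 = 472 m

472 m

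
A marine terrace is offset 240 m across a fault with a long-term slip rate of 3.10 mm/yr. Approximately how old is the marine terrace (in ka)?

77.4 ka

age = offset / rate = 240 m / (3.10 mm/yr) = 77400 yr = 77.4 ka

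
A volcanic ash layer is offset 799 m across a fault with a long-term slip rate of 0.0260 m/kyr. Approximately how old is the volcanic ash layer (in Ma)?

30.7 Ma

age = offset / rate = 799 m / (0.0260 m/kyr) = 3.07e+07 yr = 30.7 Ma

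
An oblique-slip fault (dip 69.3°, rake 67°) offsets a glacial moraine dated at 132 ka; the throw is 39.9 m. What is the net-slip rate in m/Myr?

351 m/Myr

dip-slip = throw / sin(dip) = 39.9 / sin(69.3°) = 42.65 m
net slip = dip-slip / sin(rake) = 42.65 / sin(67°) = 46.34 m
rate = 46.34 m / 132 ka = 0.000351 m/yr = 351 m/Myr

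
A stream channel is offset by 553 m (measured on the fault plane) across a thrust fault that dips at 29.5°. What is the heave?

heave = dip-slip × cos(dip) = 553 m × cos(29.5°) = 481 m

481 m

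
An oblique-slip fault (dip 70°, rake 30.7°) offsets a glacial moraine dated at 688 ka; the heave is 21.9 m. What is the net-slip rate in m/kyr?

0.182 m/kyr

dip-slip = heave / cos(dip) = 21.9 / cos(70°) = 64.03 m
net slip = dip-slip / sin(rake) = 64.03 / sin(30.7°) = 125.4 m
rate = 125.4 m / 688 ka = 0.000182 m/yr = 0.182 m/kyr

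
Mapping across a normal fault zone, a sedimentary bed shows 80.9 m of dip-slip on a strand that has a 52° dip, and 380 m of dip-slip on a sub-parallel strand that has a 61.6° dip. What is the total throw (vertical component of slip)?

throw_A = 80.9 × sin(52°) = 63.75 m
throw_B = 380 × sin(61.6°) = 334.3 m
total = 63.75 + 334.3 = 398 m

398 m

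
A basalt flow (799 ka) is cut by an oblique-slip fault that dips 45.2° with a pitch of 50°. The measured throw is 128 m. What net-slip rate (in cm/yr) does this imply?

dip-slip = throw / sin(dip) = 128 / sin(45.2°) = 180.4 m
net slip = dip-slip / sin(rake) = 180.4 / sin(50°) = 235.5 m
rate = 235.5 m / 799 ka = 0.000295 m/yr = 0.0295 cm/yr

0.0295 cm/yr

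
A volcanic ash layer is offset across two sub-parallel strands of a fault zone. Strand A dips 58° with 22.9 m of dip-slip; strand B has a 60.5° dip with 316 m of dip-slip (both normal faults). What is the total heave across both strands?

heave_A = 22.9 × cos(58°) = 12.14 m
heave_B = 316 × cos(60.5°) = 155.6 m
total = 12.14 + 155.6 = 168 m

168 m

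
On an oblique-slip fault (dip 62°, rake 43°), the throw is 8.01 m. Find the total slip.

dip-slip = throw / sin(dip) = 8.01 / sin(62°) = 9.072 m
net slip = dip-slip / sin(rake) = 9.072 / sin(43°) = 13.3 m

13.3 m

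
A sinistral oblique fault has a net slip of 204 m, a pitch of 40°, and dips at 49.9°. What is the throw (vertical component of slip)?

dip-slip = net slip × sin(rake) = 204 m × sin(40°) = 131.1 m
throw = dip-slip × sin(dip) = 131.1 × sin(49.9°) = 100 m

100 m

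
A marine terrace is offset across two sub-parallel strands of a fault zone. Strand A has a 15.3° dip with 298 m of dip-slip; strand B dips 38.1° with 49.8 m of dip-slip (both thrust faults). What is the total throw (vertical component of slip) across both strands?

throw_A = 298 × sin(15.3°) = 78.63 m
throw_B = 49.8 × sin(38.1°) = 30.73 m
total = 78.63 + 30.73 = 109 m

109 m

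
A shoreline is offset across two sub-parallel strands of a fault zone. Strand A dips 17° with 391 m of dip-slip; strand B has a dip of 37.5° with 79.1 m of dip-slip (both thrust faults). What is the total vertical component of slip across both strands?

throw_A = 391 × sin(17°) = 114.3 m
throw_B = 79.1 × sin(37.5°) = 48.15 m
total = 114.3 + 48.15 = 162 m

162 m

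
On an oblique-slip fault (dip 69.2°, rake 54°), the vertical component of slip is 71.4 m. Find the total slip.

94.4 m

dip-slip = throw / sin(dip) = 71.4 / sin(69.2°) = 76.38 m
net slip = dip-slip / sin(rake) = 76.38 / sin(54°) = 94.4 m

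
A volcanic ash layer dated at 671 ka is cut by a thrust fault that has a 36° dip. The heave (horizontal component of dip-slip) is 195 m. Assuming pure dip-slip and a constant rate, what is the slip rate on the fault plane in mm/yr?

0.359 mm/yr

dip-slip = heave / cos(dip) = 195 m / cos(36°) = 241 m
rate = 241 m / 671 ka = 0.000359 m/yr = 0.359 mm/yr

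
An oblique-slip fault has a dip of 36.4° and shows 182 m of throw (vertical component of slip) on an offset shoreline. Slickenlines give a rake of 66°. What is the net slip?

dip-slip = throw / sin(dip) = 182 / sin(36.4°) = 306.7 m
net slip = dip-slip / sin(rake) = 306.7 / sin(66°) = 336 m

336 m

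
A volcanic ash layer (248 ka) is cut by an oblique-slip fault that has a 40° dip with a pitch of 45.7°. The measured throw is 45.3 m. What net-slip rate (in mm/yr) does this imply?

0.397 mm/yr

dip-slip = throw / sin(dip) = 45.3 / sin(40°) = 70.47 m
net slip = dip-slip / sin(rake) = 70.47 / sin(45.7°) = 98.47 m
rate = 98.47 m / 248 ka = 0.000397 m/yr = 0.397 mm/yr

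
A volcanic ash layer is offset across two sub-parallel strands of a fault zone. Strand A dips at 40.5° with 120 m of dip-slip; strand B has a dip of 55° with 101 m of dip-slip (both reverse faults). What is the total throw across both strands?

161 m

throw_A = 120 × sin(40.5°) = 77.93 m
throw_B = 101 × sin(55°) = 82.73 m
total = 77.93 + 82.73 = 161 m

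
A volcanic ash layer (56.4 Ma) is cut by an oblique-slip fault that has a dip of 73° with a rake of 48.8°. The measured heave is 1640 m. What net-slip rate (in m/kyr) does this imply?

0.132 m/kyr

dip-slip = heave / cos(dip) = 1640 / cos(73°) = 5609 m
net slip = dip-slip / sin(rake) = 5609 / sin(48.8°) = 7455 m
rate = 7455 m / 56.4 Ma = 0.000132 m/yr = 0.132 m/kyr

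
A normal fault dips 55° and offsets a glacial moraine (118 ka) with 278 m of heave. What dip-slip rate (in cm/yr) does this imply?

dip-slip = heave / cos(dip) = 278 m / cos(55°) = 484.7 m
rate = 484.7 m / 118 ka = 0.00411 m/yr = 0.411 cm/yr

0.411 cm/yr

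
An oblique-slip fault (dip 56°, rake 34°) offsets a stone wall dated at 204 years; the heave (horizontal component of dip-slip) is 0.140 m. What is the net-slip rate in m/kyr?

2.19 m/kyr

dip-slip = heave / cos(dip) = 0.140 / cos(56°) = 0.2504 m
net slip = dip-slip / sin(rake) = 0.2504 / sin(34°) = 0.4477 m
rate = 0.4477 m / 204 years = 0.00219 m/yr = 2.19 m/kyr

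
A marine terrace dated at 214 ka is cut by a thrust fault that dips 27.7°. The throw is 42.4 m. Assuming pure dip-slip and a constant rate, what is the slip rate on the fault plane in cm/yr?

0.0426 cm/yr

dip-slip = throw / sin(dip) = 42.4 m / sin(27.7°) = 91.21 m
rate = 91.21 m / 214 ka = 0.000426 m/yr = 0.0426 cm/yr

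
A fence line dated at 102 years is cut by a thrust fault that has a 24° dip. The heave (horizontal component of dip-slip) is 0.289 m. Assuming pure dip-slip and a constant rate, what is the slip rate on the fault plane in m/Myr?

dip-slip = heave / cos(dip) = 0.289 m / cos(24°) = 0.3163 m
rate = 0.3163 m / 102 years = 0.00310 m/yr = 3100 m/Myr

3100 m/Myr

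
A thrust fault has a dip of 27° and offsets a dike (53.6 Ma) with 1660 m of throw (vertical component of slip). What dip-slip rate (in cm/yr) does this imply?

dip-slip = throw / sin(dip) = 1660 m / sin(27°) = 3656 m
rate = 3656 m / 53.6 Ma = 0.0000682 m/yr = 0.00682 cm/yr

0.00682 cm/yr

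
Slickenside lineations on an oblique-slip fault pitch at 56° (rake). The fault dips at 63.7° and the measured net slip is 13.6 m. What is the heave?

dip-slip = net slip × sin(rake) = 13.6 m × sin(56°) = 11.27 m
heave = dip-slip × cos(dip) = 11.27 × cos(63.7°) = 5 m

5 m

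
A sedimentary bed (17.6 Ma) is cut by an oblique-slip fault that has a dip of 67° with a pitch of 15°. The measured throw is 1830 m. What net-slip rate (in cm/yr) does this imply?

dip-slip = throw / sin(dip) = 1830 / sin(67°) = 1988 m
net slip = dip-slip / sin(rake) = 1988 / sin(15°) = 7681 m
rate = 7681 m / 17.6 Ma = 0.000436 m/yr = 0.0436 cm/yr

0.0436 cm/yr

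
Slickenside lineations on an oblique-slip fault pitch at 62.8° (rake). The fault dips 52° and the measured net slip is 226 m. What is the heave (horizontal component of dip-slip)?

124 m

dip-slip = net slip × sin(rake) = 226 m × sin(62.8°) = 201 m
heave = dip-slip × cos(dip) = 201 × cos(52°) = 124 m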